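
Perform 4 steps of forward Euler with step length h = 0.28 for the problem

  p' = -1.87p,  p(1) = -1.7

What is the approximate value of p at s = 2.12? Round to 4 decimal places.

-0.0876

Euler: p_{n+1} = p_n + h·f(s_n, p_n).
s=1.000000, p=-1.700000: f=3.179000 → p ← -1.700000 + 0.28·3.179000 = -0.809880
s=1.280000, p=-0.809880: f=1.514476 → p ← -0.809880 + 0.28·1.514476 = -0.385827
s=1.560000, p=-0.385827: f=0.721496 → p ← -0.385827 + 0.28·0.721496 = -0.183808
s=1.840000, p=-0.183808: f=0.343721 → p ← -0.183808 + 0.28·0.343721 = -0.087566
p(2.12) ≈ -0.0876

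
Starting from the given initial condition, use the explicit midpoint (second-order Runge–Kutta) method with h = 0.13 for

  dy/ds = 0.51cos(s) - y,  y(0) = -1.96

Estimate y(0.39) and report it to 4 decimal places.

-1.1689

Midpoint: k1 = f(s_n, y_n); k2 = f(s_n + h/2, y_n + (h/2)·k1); y_{n+1} = y_n + h·k2.
s=0.000000, y=-1.960000:
  k1 = f(0.000000, -1.960000) = 2.470000
  k2 = f(0.065000, -1.799450) = 2.308373
  y ← -1.960000 + 0.13·2.308373 = -1.659912
s=0.130000, y=-1.659912:
  k1 = f(0.130000, -1.659912) = 2.165608
  k2 = f(0.195000, -1.519147) = 2.019481
  y ← -1.659912 + 0.13·2.019481 = -1.397379
s=0.260000, y=-1.397379:
  k1 = f(0.260000, -1.397379) = 1.890238
  k2 = f(0.325000, -1.274513) = 1.757815
  y ← -1.397379 + 0.13·1.757815 = -1.168863
y(0.39) ≈ -1.1689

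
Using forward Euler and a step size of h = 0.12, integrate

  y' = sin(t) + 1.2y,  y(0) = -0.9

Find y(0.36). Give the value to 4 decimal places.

-1.3025

Euler: y_{n+1} = y_n + h·f(t_n, y_n).
t=0.000000, y=-0.900000: f=-1.080000 → y ← -0.900000 + 0.12·(-1.080000) = -1.029600
t=0.120000, y=-1.029600: f=-1.115808 → y ← -1.029600 + 0.12·(-1.115808) = -1.163497
t=0.240000, y=-1.163497: f=-1.158494 → y ← -1.163497 + 0.12·(-1.158494) = -1.302516
y(0.36) ≈ -1.3025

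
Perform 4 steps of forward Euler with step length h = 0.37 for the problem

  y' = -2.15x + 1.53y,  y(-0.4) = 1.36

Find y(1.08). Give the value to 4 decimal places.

8.4736

Euler: y_{n+1} = y_n + h·f(x_n, y_n).
x=-0.400000, y=1.360000: f=2.940800 → y ← 1.360000 + 0.37·2.940800 = 2.448096
x=-0.030000, y=2.448096: f=3.810087 → y ← 2.448096 + 0.37·3.810087 = 3.857828
x=0.340000, y=3.857828: f=5.171477 → y ← 3.857828 + 0.37·5.171477 = 5.771275
x=0.710000, y=5.771275: f=7.303550 → y ← 5.771275 + 0.37·7.303550 = 8.473588
y(1.08) ≈ 8.4736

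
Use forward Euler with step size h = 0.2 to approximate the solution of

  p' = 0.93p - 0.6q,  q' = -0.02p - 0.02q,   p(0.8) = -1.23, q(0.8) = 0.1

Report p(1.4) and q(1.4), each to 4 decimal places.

Euler on (p,q): p_{n+1} = p_n + h·p', q_{n+1} = q_n + h·q'.
0.800000: (-1.230000, 0.100000); f=(-1.203900, 0.022600) → (-1.470780, 0.104520)
1.000000: (-1.470780, 0.104520); f=(-1.430537, 0.027325) → (-1.756887, 0.109985)
1.200000: (-1.756887, 0.109985); f=(-1.699896, 0.032938) → (-2.096867, 0.116573)
(p(1.4), q(1.4)) ≈ (-2.0969, 0.1166)

-2.0969, 0.1166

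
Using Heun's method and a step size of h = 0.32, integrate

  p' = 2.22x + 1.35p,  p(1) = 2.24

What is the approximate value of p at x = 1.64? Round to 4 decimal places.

7.9565

Heun: k1 = f(x_n, p_n); k2 = f(x_n + h, p_n + h·k1); p_{n+1} = p_n + (h/2)·(k1 + k2).
x=1.000000, p=2.240000:
  k1 = f(1.000000, 2.240000) = 5.244000
  k2 = f(1.320000, 3.918080) = 8.219808
  p ← 2.240000 + (0.32/2)·(5.244000 + 8.219808) = 4.394209
x=1.320000, p=4.394209:
  k1 = f(1.320000, 4.394209) = 8.862583
  k2 = f(1.640000, 7.230236) = 13.401618
  p ← 4.394209 + (0.32/2)·(8.862583 + 13.401618) = 7.956481
p(1.64) ≈ 7.9565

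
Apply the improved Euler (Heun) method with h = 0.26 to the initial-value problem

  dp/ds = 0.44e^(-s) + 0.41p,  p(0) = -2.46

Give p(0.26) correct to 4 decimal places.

-2.6288

Heun: k1 = f(s_n, p_n); k2 = f(s_n + h, p_n + h·k1); p_{n+1} = p_n + (h/2)·(k1 + k2).
s=0.000000, p=-2.460000:
  k1 = f(0.000000, -2.460000) = -0.568600
  k2 = f(0.260000, -2.607836) = -0.729950
  p ← -2.460000 + (0.26/2)·(-0.568600 + (-0.729950)) = -2.628812
p(0.26) ≈ -2.6288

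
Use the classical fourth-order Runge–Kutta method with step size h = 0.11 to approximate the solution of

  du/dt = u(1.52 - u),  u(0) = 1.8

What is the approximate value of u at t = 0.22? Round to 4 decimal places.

RK4: k1 = f(t_n, u_n); k2 = f(t_n + h/2, u_n + (h/2)·k1); k3 = f(t_n + h/2, u_n + (h/2)·k2); k4 = f(t_n + h, u_n + h·k3); u_{n+1} = u_n + (h/6)·(k1 + 2k2 + 2k3 + k4).
t=0.000000, u=1.800000:
  k1 = f(0.000000, 1.800000) = -0.504000
  k2 = f(0.055000, 1.772280) = -0.447111
  k3 = f(0.055000, 1.775409) = -0.453455
  k4 = f(0.110000, 1.750120) = -0.402737
  u ← 1.800000 + (0.11/6)·(k1 + 2k2 + 2k3 + k4) = 1.750356
t=0.110000, u=1.750356:
  k1 = f(0.110000, 1.750356) = -0.403204
  k2 = f(0.165000, 1.728179) = -0.359772
  k3 = f(0.165000, 1.730568) = -0.364403
  k4 = f(0.220000, 1.710271) = -0.325416
  u ← 1.750356 + (0.11/6)·(k1 + 2k2 + 2k3 + k4) = 1.710445
u(0.22) ≈ 1.7104

1.7104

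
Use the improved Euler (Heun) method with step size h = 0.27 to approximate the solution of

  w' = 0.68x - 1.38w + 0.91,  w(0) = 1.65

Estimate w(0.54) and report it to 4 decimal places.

1.2228

Heun: k1 = f(x_n, w_n); k2 = f(x_n + h, w_n + h·k1); w_{n+1} = w_n + (h/2)·(k1 + k2).
x=0.000000, w=1.650000:
  k1 = f(0.000000, 1.650000) = -1.367000
  k2 = f(0.270000, 1.280910) = -0.674056
  w ← 1.650000 + (0.27/2)·(-1.367000 + (-0.674056)) = 1.374457
x=0.270000, w=1.374457:
  k1 = f(0.270000, 1.374457) = -0.803151
  k2 = f(0.540000, 1.157607) = -0.320297
  w ← 1.374457 + (0.27/2)·(-0.803151 + (-0.320297)) = 1.222792
w(0.54) ≈ 1.2228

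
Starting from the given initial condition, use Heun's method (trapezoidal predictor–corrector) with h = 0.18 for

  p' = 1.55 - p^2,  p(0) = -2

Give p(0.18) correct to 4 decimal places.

Heun: k1 = f(x_n, p_n); k2 = f(x_n + h, p_n + h·k1); p_{n+1} = p_n + (h/2)·(k1 + k2).
x=0.000000, p=-2.000000:
  k1 = f(0.000000, -2.000000) = -2.450000
  k2 = f(0.180000, -2.441000) = -4.408481
  p ← -2.000000 + (0.18/2)·(-2.450000 + (-4.408481)) = -2.617263
p(0.18) ≈ -2.6173

-2.6173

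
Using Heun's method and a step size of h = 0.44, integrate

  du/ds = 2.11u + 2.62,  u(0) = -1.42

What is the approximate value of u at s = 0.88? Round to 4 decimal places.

-2.2342

Heun: k1 = f(s_n, u_n); k2 = f(s_n + h, u_n + h·k1); u_{n+1} = u_n + (h/2)·(k1 + k2).
s=0.000000, u=-1.420000:
  k1 = f(0.000000, -1.420000) = -0.376200
  k2 = f(0.440000, -1.585528) = -0.725464
  u ← -1.420000 + (0.44/2)·(-0.376200 + (-0.725464)) = -1.662366
s=0.440000, u=-1.662366:
  k1 = f(0.440000, -1.662366) = -0.887592
  k2 = f(0.880000, -2.052907) = -1.711633
  u ← -1.662366 + (0.44/2)·(-0.887592 + (-1.711633)) = -2.234196
u(0.88) ≈ -2.2342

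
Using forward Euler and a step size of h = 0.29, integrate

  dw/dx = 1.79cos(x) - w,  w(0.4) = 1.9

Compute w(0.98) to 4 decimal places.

1.6976

Euler: w_{n+1} = w_n + h·f(x_n, w_n).
x=0.400000, w=1.900000: f=-0.251301 → w ← 1.900000 + 0.29·(-0.251301) = 1.827123
x=0.690000, w=1.827123: f=-0.446592 → w ← 1.827123 + 0.29·(-0.446592) = 1.697611
w(0.98) ≈ 1.6976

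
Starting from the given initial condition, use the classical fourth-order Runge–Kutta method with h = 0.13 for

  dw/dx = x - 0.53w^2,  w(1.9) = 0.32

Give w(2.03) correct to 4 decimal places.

RK4: k1 = f(x_n, w_n); k2 = f(x_n + h/2, w_n + (h/2)·k1); k3 = f(x_n + h/2, w_n + (h/2)·k2); k4 = f(x_n + h, w_n + h·k3); w_{n+1} = w_n + (h/6)·(k1 + 2k2 + 2k3 + k4).
x=1.900000, w=0.320000:
  k1 = f(1.900000, 0.320000) = 1.845728
  k2 = f(1.965000, 0.439972) = 1.862405
  k3 = f(1.965000, 0.441056) = 1.861899
  k4 = f(2.030000, 0.562047) = 1.862575
  w ← 0.320000 + (0.13/6)·(k1 + 2k2 + 2k3 + k4) = 0.561733
w(2.03) ≈ 0.5617

0.5617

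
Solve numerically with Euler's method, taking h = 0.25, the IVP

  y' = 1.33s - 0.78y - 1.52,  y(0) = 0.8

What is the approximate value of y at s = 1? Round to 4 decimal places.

-0.3574

Euler: y_{n+1} = y_n + h·f(s_n, y_n).
s=0.000000, y=0.800000: f=-2.144000 → y ← 0.800000 + 0.25·(-2.144000) = 0.264000
s=0.250000, y=0.264000: f=-1.393420 → y ← 0.264000 + 0.25·(-1.393420) = -0.084355
s=0.500000, y=-0.084355: f=-0.789203 → y ← -0.084355 + 0.25·(-0.789203) = -0.281656
s=0.750000, y=-0.281656: f=-0.302808 → y ← -0.281656 + 0.25·(-0.302808) = -0.357358
y(1) ≈ -0.3574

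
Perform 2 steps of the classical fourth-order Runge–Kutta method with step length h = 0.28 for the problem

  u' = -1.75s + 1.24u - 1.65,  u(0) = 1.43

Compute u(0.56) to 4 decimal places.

RK4: k1 = f(s_n, u_n); k2 = f(s_n + h/2, u_n + (h/2)·k1); k3 = f(s_n + h/2, u_n + (h/2)·k2); k4 = f(s_n + h, u_n + h·k3); u_{n+1} = u_n + (h/6)·(k1 + 2k2 + 2k3 + k4).
s=0.000000, u=1.430000:
  k1 = f(0.000000, 1.430000) = 0.123200
  k2 = f(0.140000, 1.447248) = -0.100412
  k3 = f(0.140000, 1.415942) = -0.139232
  k4 = f(0.280000, 1.391015) = -0.415141
  u ← 1.430000 + (0.28/6)·(k1 + 2k2 + 2k3 + k4) = 1.394009
s=0.280000, u=1.394009:
  k1 = f(0.280000, 1.394009) = -0.411428
  k2 = f(0.420000, 1.336409) = -0.727852
  k3 = f(0.420000, 1.292110) = -0.782784
  k4 = f(0.560000, 1.174830) = -1.173211
  u ← 1.394009 + (0.28/6)·(k1 + 2k2 + 2k3 + k4) = 1.179067
u(0.56) ≈ 1.1791

1.1791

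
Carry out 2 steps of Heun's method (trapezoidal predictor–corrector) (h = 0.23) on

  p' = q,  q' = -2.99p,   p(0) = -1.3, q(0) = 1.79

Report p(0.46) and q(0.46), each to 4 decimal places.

-0.1386, 2.8816

Heun on (p,q): k1 = f(t_n, state_n); k2 = f(t_n + h, state_n + h·k1); state_{n+1} = state_n + (h/2)·(k1 + k2).
0.000000: (-1.300000, 1.790000)
  k1 = (1.790000, 3.887000)
  predictor → (-0.888300, 2.684010)
  k2 = (2.684010, 2.656017)
  → (-0.785489, 2.542447)
0.230000: (-0.785489, 2.542447)
  k1 = (2.542447, 2.348612)
  predictor → (-0.200726, 3.082628)
  k2 = (3.082628, 0.600171)
  → (-0.138605, 2.881557)
(p(0.46), q(0.46)) ≈ (-0.1386, 2.8816)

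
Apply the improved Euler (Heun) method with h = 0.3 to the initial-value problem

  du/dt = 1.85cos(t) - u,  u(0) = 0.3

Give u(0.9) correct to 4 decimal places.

1.0207

Heun: k1 = f(t_n, u_n); k2 = f(t_n + h, u_n + h·k1); u_{n+1} = u_n + (h/2)·(k1 + k2).
t=0.000000, u=0.300000:
  k1 = f(0.000000, 0.300000) = 1.550000
  k2 = f(0.300000, 0.765000) = 1.002373
  u ← 0.300000 + (0.3/2)·(1.550000 + 1.002373) = 0.682856
t=0.300000, u=0.682856:
  k1 = f(0.300000, 0.682856) = 1.084517
  k2 = f(0.600000, 1.008211) = 0.518660
  u ← 0.682856 + (0.3/2)·(1.084517 + 0.518660) = 0.923332
t=0.600000, u=0.923332:
  k1 = f(0.600000, 0.923332) = 0.603539
  k2 = f(0.900000, 1.104394) = 0.045585
  u ← 0.923332 + (0.3/2)·(0.603539 + 0.045585) = 1.020701
u(0.9) ≈ 1.0207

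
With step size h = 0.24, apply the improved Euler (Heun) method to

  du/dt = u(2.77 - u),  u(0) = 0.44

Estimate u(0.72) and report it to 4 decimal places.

Heun: k1 = f(t_n, u_n); k2 = f(t_n + h, u_n + h·k1); u_{n+1} = u_n + (h/2)·(k1 + k2).
t=0.000000, u=0.440000:
  k1 = f(0.000000, 0.440000) = 1.025200
  k2 = f(0.240000, 0.686048) = 1.429691
  u ← 0.440000 + (0.24/2)·(1.025200 + 1.429691) = 0.734587
t=0.240000, u=0.734587:
  k1 = f(0.240000, 0.734587) = 1.495188
  k2 = f(0.480000, 1.093432) = 1.833213
  u ← 0.734587 + (0.24/2)·(1.495188 + 1.833213) = 1.133995
t=0.480000, u=1.133995:
  k1 = f(0.480000, 1.133995) = 1.855222
  k2 = f(0.720000, 1.579248) = 1.880493
  u ← 1.133995 + (0.24/2)·(1.855222 + 1.880493) = 1.582281
u(0.72) ≈ 1.5823

1.5823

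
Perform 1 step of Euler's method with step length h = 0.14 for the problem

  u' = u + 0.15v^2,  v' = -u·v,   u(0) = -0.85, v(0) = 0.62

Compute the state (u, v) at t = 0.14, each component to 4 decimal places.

Euler on (u,v): u_{n+1} = u_n + h·u', v_{n+1} = v_n + h·v'.
0.000000: (-0.850000, 0.620000); f=(-0.792340, 0.527000) → (-0.960928, 0.693780)
(u(0.14), v(0.14)) ≈ (-0.9609, 0.6938)

-0.9609, 0.6938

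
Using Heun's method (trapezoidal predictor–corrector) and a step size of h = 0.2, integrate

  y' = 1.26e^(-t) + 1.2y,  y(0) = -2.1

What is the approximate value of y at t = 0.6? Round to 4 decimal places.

-3.4285

Heun: k1 = f(t_n, y_n); k2 = f(t_n + h, y_n + h·k1); y_{n+1} = y_n + (h/2)·(k1 + k2).
t=0.000000, y=-2.100000:
  k1 = f(0.000000, -2.100000) = -1.260000
  k2 = f(0.200000, -2.352000) = -1.790799
  y ← -2.100000 + (0.2/2)·(-1.260000 + (-1.790799)) = -2.405080
t=0.200000, y=-2.405080:
  k1 = f(0.200000, -2.405080) = -1.854495
  k2 = f(0.400000, -2.775979) = -2.486571
  y ← -2.405080 + (0.2/2)·(-1.854495 + (-2.486571)) = -2.839187
t=0.400000, y=-2.839187:
  k1 = f(0.400000, -2.839187) = -2.562421
  k2 = f(0.600000, -3.351671) = -3.330502
  y ← -2.839187 + (0.2/2)·(-2.562421 + (-3.330502)) = -3.428479
y(0.6) ≈ -3.4285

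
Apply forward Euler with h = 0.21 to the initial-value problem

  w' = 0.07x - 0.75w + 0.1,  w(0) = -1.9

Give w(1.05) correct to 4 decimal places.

Euler: w_{n+1} = w_n + h·f(x_n, w_n).
x=0.000000, w=-1.900000: f=1.525000 → w ← -1.900000 + 0.21·1.525000 = -1.579750
x=0.210000, w=-1.579750: f=1.299513 → w ← -1.579750 + 0.21·1.299513 = -1.306852
x=0.420000, w=-1.306852: f=1.109539 → w ← -1.306852 + 0.21·1.109539 = -1.073849
x=0.630000, w=-1.073849: f=0.949487 → w ← -1.073849 + 0.21·0.949487 = -0.874457
x=0.840000, w=-0.874457: f=0.814643 → w ← -0.874457 + 0.21·0.814643 = -0.703382
w(1.05) ≈ -0.7034

-0.7034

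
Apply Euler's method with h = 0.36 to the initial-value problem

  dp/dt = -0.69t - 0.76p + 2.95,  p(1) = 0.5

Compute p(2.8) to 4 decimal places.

1.7922

Euler: p_{n+1} = p_n + h·f(t_n, p_n).
t=1.000000, p=0.500000: f=1.880000 → p ← 0.500000 + 0.36·1.880000 = 1.176800
t=1.360000, p=1.176800: f=1.117232 → p ← 1.176800 + 0.36·1.117232 = 1.579004
t=1.720000, p=1.579004: f=0.563157 → p ← 1.579004 + 0.36·0.563157 = 1.781740
t=2.080000, p=1.781740: f=0.160677 → p ← 1.781740 + 0.36·0.160677 = 1.839584
t=2.440000, p=1.839584: f=-0.131684 → p ← 1.839584 + 0.36·(-0.131684) = 1.792178
p(2.8) ≈ 1.7922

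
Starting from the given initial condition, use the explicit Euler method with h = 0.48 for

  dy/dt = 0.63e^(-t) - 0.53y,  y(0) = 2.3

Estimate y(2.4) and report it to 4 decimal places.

Euler: y_{n+1} = y_n + h·f(t_n, y_n).
t=0.000000, y=2.300000: f=-0.589000 → y ← 2.300000 + 0.48·(-0.589000) = 2.017280
t=0.480000, y=2.017280: f=-0.679325 → y ← 2.017280 + 0.48·(-0.679325) = 1.691204
t=0.960000, y=1.691204: f=-0.655116 → y ← 1.691204 + 0.48·(-0.655116) = 1.376749
t=1.440000, y=1.376749: f=-0.580412 → y ← 1.376749 + 0.48·(-0.580412) = 1.098151
t=1.920000, y=1.098151: f=-0.489657 → y ← 1.098151 + 0.48·(-0.489657) = 0.863115
y(2.4) ≈ 0.8631

0.8631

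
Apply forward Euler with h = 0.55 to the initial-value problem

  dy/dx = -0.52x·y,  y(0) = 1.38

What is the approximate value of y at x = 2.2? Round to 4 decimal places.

Euler: y_{n+1} = y_n + h·f(x_n, y_n).
x=0.000000, y=1.380000: f=0.000000 → y ← 1.380000 + 0.55·0.000000 = 1.380000
x=0.550000, y=1.380000: f=-0.394680 → y ← 1.380000 + 0.55·(-0.394680) = 1.162926
x=1.100000, y=1.162926: f=-0.665194 → y ← 1.162926 + 0.55·(-0.665194) = 0.797069
x=1.650000, y=0.797069: f=-0.683886 → y ← 0.797069 + 0.55·(-0.683886) = 0.420932
y(2.2) ≈ 0.4209

0.4209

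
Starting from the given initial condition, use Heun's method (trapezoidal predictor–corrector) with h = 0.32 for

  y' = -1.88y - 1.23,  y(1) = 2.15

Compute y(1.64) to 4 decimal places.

0.2870

Heun: k1 = f(t_n, y_n); k2 = f(t_n + h, y_n + h·k1); y_{n+1} = y_n + (h/2)·(k1 + k2).
t=1.000000, y=2.150000:
  k1 = f(1.000000, 2.150000) = -5.272000
  k2 = f(1.320000, 0.462960) = -2.100365
  y ← 2.150000 + (0.32/2)·(-5.272000 + (-2.100365)) = 0.970422
t=1.320000, y=0.970422:
  k1 = f(1.320000, 0.970422) = -3.054393
  k2 = f(1.640000, -0.006984) = -1.216870
  y ← 0.970422 + (0.32/2)·(-3.054393 + (-1.216870)) = 0.287020
y(1.64) ≈ 0.2870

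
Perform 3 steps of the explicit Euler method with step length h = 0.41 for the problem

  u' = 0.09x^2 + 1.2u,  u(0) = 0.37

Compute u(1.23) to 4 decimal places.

1.2629

Euler: u_{n+1} = u_n + h·f(x_n, u_n).
x=0.000000, u=0.370000: f=0.444000 → u ← 0.370000 + 0.41·0.444000 = 0.552040
x=0.410000, u=0.552040: f=0.677577 → u ← 0.552040 + 0.41·0.677577 = 0.829847
x=0.820000, u=0.829847: f=1.056332 → u ← 0.829847 + 0.41·1.056332 = 1.262943
u(1.23) ≈ 1.2629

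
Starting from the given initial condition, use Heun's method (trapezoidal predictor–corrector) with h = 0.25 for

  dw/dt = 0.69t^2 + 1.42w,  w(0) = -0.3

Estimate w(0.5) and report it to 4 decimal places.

Heun: k1 = f(t_n, w_n); k2 = f(t_n + h, w_n + h·k1); w_{n+1} = w_n + (h/2)·(k1 + k2).
t=0.000000, w=-0.300000:
  k1 = f(0.000000, -0.300000) = -0.426000
  k2 = f(0.250000, -0.406500) = -0.534105
  w ← -0.300000 + (0.25/2)·(-0.426000 + (-0.534105)) = -0.420013
t=0.250000, w=-0.420013:
  k1 = f(0.250000, -0.420013) = -0.553294
  k2 = f(0.500000, -0.558337) = -0.620338
  w ← -0.420013 + (0.25/2)·(-0.553294 + (-0.620338)) = -0.566717
w(0.5) ≈ -0.5667

-0.5667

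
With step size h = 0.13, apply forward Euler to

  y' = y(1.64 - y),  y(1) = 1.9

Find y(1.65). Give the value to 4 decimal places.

1.7085

Euler: y_{n+1} = y_n + h·f(x_n, y_n).
x=1.000000, y=1.900000: f=-0.494000 → y ← 1.900000 + 0.13·(-0.494000) = 1.835780
x=1.130000, y=1.835780: f=-0.359409 → y ← 1.835780 + 0.13·(-0.359409) = 1.789057
x=1.260000, y=1.789057: f=-0.266671 → y ← 1.789057 + 0.13·(-0.266671) = 1.754390
x=1.390000, y=1.754390: f=-0.200684 → y ← 1.754390 + 0.13·(-0.200684) = 1.728301
x=1.520000, y=1.728301: f=-0.152610 → y ← 1.728301 + 0.13·(-0.152610) = 1.708461
y(1.65) ≈ 1.7085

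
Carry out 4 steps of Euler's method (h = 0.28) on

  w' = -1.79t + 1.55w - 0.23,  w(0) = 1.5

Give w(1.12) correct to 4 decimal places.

4.7517

Euler: w_{n+1} = w_n + h·f(t_n, w_n).
t=0.000000, w=1.500000: f=2.095000 → w ← 1.500000 + 0.28·2.095000 = 2.086600
t=0.280000, w=2.086600: f=2.503030 → w ← 2.086600 + 0.28·2.503030 = 2.787448
t=0.560000, w=2.787448: f=3.088145 → w ← 2.787448 + 0.28·3.088145 = 3.652129
t=0.840000, w=3.652129: f=3.927200 → w ← 3.652129 + 0.28·3.927200 = 4.751745
w(1.12) ≈ 4.7517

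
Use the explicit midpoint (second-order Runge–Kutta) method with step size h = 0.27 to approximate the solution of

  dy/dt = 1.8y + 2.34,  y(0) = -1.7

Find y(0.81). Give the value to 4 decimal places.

Midpoint: k1 = f(t_n, y_n); k2 = f(t_n + h/2, y_n + (h/2)·k1); y_{n+1} = y_n + h·k2.
t=0.000000, y=-1.700000:
  k1 = f(0.000000, -1.700000) = -0.720000
  k2 = f(0.135000, -1.797200) = -0.894960
  y ← -1.700000 + 0.27·(-0.894960) = -1.941639
t=0.270000, y=-1.941639:
  k1 = f(0.270000, -1.941639) = -1.154951
  k2 = f(0.405000, -2.097558) = -1.435604
  y ← -1.941639 + 0.27·(-1.435604) = -2.329252
t=0.540000, y=-2.329252:
  k1 = f(0.540000, -2.329252) = -1.852654
  k2 = f(0.675000, -2.579360) = -2.302849
  y ← -2.329252 + 0.27·(-2.302849) = -2.951021
y(0.81) ≈ -2.9510

-2.9510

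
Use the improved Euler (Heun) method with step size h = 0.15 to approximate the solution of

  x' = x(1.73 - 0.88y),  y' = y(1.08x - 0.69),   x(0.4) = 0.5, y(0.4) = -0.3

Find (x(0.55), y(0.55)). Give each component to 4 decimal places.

Heun on (x,y): k1 = f(t_n, state_n); k2 = f(t_n + h, state_n + h·k1); state_{n+1} = state_n + (h/2)·(k1 + k2).
0.400000: (0.500000, -0.300000)
  k1 = (0.997000, 0.045000)
  predictor → (0.649550, -0.293250)
  k2 = (1.291344, -0.003376)
  → (0.671626, -0.296878)
(x(0.55), y(0.55)) ≈ (0.6716, -0.2969)

0.6716, -0.2969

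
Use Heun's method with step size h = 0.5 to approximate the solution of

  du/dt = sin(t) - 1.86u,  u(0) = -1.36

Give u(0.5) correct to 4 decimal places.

Heun: k1 = f(t_n, u_n); k2 = f(t_n + h, u_n + h·k1); u_{n+1} = u_n + (h/2)·(k1 + k2).
t=0.000000, u=-1.360000:
  k1 = f(0.000000, -1.360000) = 2.529600
  k2 = f(0.500000, -0.095200) = 0.656498
  u ← -1.360000 + (0.5/2)·(2.529600 + 0.656498) = -0.563476
u(0.5) ≈ -0.5635

-0.5635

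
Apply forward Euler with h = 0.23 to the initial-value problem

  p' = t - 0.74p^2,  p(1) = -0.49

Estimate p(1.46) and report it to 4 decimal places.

Euler: p_{n+1} = p_n + h·f(t_n, p_n).
t=1.000000, p=-0.490000: f=0.822326 → p ← -0.490000 + 0.23·0.822326 = -0.300865
t=1.230000, p=-0.300865: f=1.163015 → p ← -0.300865 + 0.23·1.163015 = -0.033371
p(1.46) ≈ -0.0334

-0.0334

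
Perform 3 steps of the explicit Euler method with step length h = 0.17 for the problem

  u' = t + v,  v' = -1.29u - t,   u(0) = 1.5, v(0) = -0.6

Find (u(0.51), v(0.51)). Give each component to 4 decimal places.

1.1118, -1.6005

Euler on (u,v): u_{n+1} = u_n + h·u', v_{n+1} = v_n + h·v'.
0.000000: (1.500000, -0.600000); f=(-0.600000, -1.935000) → (1.398000, -0.928950)
0.170000: (1.398000, -0.928950); f=(-0.758950, -1.973420) → (1.268979, -1.264431)
0.340000: (1.268979, -1.264431); f=(-0.924431, -1.976982) → (1.111825, -1.600518)
(u(0.51), v(0.51)) ≈ (1.1118, -1.6005)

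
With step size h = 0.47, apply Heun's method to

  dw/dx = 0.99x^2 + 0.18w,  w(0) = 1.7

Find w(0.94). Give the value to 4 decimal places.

Heun: k1 = f(x_n, w_n); k2 = f(x_n + h, w_n + h·k1); w_{n+1} = w_n + (h/2)·(k1 + k2).
x=0.000000, w=1.700000:
  k1 = f(0.000000, 1.700000) = 0.306000
  k2 = f(0.470000, 1.843820) = 0.550579
  w ← 1.700000 + (0.47/2)·(0.306000 + 0.550579) = 1.901296
x=0.470000, w=1.901296:
  k1 = f(0.470000, 1.901296) = 0.560924
  k2 = f(0.940000, 2.164930) = 1.264451
  w ← 1.901296 + (0.47/2)·(0.560924 + 1.264451) = 2.330259
w(0.94) ≈ 2.3303

2.3303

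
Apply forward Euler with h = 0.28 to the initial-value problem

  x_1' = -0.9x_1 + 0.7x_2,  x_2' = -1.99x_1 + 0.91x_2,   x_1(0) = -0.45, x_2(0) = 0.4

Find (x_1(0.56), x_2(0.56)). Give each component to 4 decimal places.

Euler on (x_1,x_2): x_1_{n+1} = x_1_n + h·x_1', x_2_{n+1} = x_2_n + h·x_2'.
0.000000: (-0.450000, 0.400000); f=(0.685000, 1.259500) → (-0.258200, 0.752660)
0.280000: (-0.258200, 0.752660); f=(0.759242, 1.198739) → (-0.045612, 1.088307)
(x_1(0.56), x_2(0.56)) ≈ (-0.0456, 1.0883)

-0.0456, 1.0883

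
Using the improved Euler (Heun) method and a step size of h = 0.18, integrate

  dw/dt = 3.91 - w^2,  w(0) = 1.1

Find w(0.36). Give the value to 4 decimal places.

1.6917

Heun: k1 = f(t_n, w_n); k2 = f(t_n + h, w_n + h·k1); w_{n+1} = w_n + (h/2)·(k1 + k2).
t=0.000000, w=1.100000:
  k1 = f(0.000000, 1.100000) = 2.700000
  k2 = f(0.180000, 1.586000) = 1.394604
  w ← 1.100000 + (0.18/2)·(2.700000 + 1.394604) = 1.468514
t=0.180000, w=1.468514:
  k1 = f(0.180000, 1.468514) = 1.753466
  k2 = f(0.360000, 1.784138) = 0.726851
  w ← 1.468514 + (0.18/2)·(1.753466 + 0.726851) = 1.691743
w(0.36) ≈ 1.6917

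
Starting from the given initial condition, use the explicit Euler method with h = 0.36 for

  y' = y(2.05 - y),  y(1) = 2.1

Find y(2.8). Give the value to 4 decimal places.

Euler: y_{n+1} = y_n + h·f(t_n, y_n).
t=1.000000, y=2.100000: f=-0.105000 → y ← 2.100000 + 0.36·(-0.105000) = 2.062200
t=1.360000, y=2.062200: f=-0.025159 → y ← 2.062200 + 0.36·(-0.025159) = 2.053143
t=1.720000, y=2.053143: f=-0.006453 → y ← 2.053143 + 0.36·(-0.006453) = 2.050820
t=2.080000, y=2.050820: f=-0.001681 → y ← 2.050820 + 0.36·(-0.001681) = 2.050215
t=2.440000, y=2.050215: f=-0.000440 → y ← 2.050215 + 0.36·(-0.000440) = 2.050056
y(2.8) ≈ 2.0501

2.0501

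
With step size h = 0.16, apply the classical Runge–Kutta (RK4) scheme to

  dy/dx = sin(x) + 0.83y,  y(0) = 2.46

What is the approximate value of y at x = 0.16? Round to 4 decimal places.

RK4: k1 = f(x_n, y_n); k2 = f(x_n + h/2, y_n + (h/2)·k1); k3 = f(x_n + h/2, y_n + (h/2)·k2); k4 = f(x_n + h, y_n + h·k3); y_{n+1} = y_n + (h/6)·(k1 + 2k2 + 2k3 + k4).
x=0.000000, y=2.460000:
  k1 = f(0.000000, 2.460000) = 2.041800
  k2 = f(0.080000, 2.623344) = 2.257290
  k3 = f(0.080000, 2.640583) = 2.271599
  k4 = f(0.160000, 2.823456) = 2.502787
  y ← 2.460000 + (0.16/6)·(k1 + 2k2 + 2k3 + k4) = 2.822730
y(0.16) ≈ 2.8227

2.8227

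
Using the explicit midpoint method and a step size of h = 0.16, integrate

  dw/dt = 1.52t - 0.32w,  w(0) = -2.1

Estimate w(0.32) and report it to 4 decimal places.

Midpoint: k1 = f(t_n, w_n); k2 = f(t_n + h/2, w_n + (h/2)·k1); w_{n+1} = w_n + h·k2.
t=0.000000, w=-2.100000:
  k1 = f(0.000000, -2.100000) = 0.672000
  k2 = f(0.080000, -2.046240) = 0.776397
  w ← -2.100000 + 0.16·0.776397 = -1.975777
t=0.160000, w=-1.975777:
  k1 = f(0.160000, -1.975777) = 0.875448
  k2 = f(0.240000, -1.905741) = 0.974637
  w ← -1.975777 + 0.16·0.974637 = -1.819835
w(0.32) ≈ -1.8198

-1.8198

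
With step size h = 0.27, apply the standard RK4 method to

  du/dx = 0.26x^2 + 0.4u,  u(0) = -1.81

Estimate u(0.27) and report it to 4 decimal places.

-2.0147

RK4: k1 = f(x_n, u_n); k2 = f(x_n + h/2, u_n + (h/2)·k1); k3 = f(x_n + h/2, u_n + (h/2)·k2); k4 = f(x_n + h, u_n + h·k3); u_{n+1} = u_n + (h/6)·(k1 + 2k2 + 2k3 + k4).
x=0.000000, u=-1.810000:
  k1 = f(0.000000, -1.810000) = -0.724000
  k2 = f(0.135000, -1.907740) = -0.758358
  k3 = f(0.135000, -1.912378) = -0.760213
  k4 = f(0.270000, -2.015257) = -0.787149
  u ← -1.810000 + (0.27/6)·(k1 + 2k2 + 2k3 + k4) = -2.014673
u(0.27) ≈ -2.0147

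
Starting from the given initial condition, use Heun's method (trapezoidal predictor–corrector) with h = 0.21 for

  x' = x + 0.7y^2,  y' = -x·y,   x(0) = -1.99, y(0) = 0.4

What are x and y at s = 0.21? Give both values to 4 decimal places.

-2.4139, 0.6256

Heun on (x,y): k1 = f(s_n, state_n); k2 = f(s_n + h, state_n + h·k1); state_{n+1} = state_n + (h/2)·(k1 + k2).
0.000000: (-1.990000, 0.400000)
  k1 = (-1.878000, 0.796000)
  predictor → (-2.384380, 0.567160)
  k2 = (-2.159211, 1.352325)
  → (-2.413907, 0.625574)
(x(0.21), y(0.21)) ≈ (-2.4139, 0.6256)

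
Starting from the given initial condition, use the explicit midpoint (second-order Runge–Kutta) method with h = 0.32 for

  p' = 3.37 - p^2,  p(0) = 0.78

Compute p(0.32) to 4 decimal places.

Midpoint: k1 = f(x_n, p_n); k2 = f(x_n + h/2, p_n + (h/2)·k1); p_{n+1} = p_n + h·k2.
x=0.000000, p=0.780000:
  k1 = f(0.000000, 0.780000) = 2.761600
  k2 = f(0.160000, 1.221856) = 1.877068
  p ← 0.780000 + 0.32·1.877068 = 1.380662
p(0.32) ≈ 1.3807

1.3807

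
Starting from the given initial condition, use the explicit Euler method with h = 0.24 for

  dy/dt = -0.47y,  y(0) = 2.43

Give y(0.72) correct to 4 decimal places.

Euler: y_{n+1} = y_n + h·f(t_n, y_n).
t=0.000000, y=2.430000: f=-1.142100 → y ← 2.430000 + 0.24·(-1.142100) = 2.155896
t=0.240000, y=2.155896: f=-1.013271 → y ← 2.155896 + 0.24·(-1.013271) = 1.912711
t=0.480000, y=1.912711: f=-0.898974 → y ← 1.912711 + 0.24·(-0.898974) = 1.696957
y(0.72) ≈ 1.6970

1.6970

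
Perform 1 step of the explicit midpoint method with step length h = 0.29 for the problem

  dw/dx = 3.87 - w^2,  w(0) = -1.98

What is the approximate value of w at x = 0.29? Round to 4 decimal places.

Midpoint: k1 = f(x_n, w_n); k2 = f(x_n + h/2, w_n + (h/2)·k1); w_{n+1} = w_n + h·k2.
x=0.000000, w=-1.980000:
  k1 = f(0.000000, -1.980000) = -0.050400
  k2 = f(0.145000, -1.987308) = -0.079393
  w ← -1.980000 + 0.29·(-0.079393) = -2.003024
w(0.29) ≈ -2.0030

-2.0030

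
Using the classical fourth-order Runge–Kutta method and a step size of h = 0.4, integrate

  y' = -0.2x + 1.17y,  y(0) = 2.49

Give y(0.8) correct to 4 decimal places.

RK4: k1 = f(x_n, y_n); k2 = f(x_n + h/2, y_n + (h/2)·k1); k3 = f(x_n + h/2, y_n + (h/2)·k2); k4 = f(x_n + h, y_n + h·k3); y_{n+1} = y_n + (h/6)·(k1 + 2k2 + 2k3 + k4).
x=0.000000, y=2.490000:
  k1 = f(0.000000, 2.490000) = 2.913300
  k2 = f(0.200000, 3.072660) = 3.555012
  k3 = f(0.200000, 3.201002) = 3.705173
  k4 = f(0.400000, 3.972069) = 4.567321
  y ← 2.490000 + (0.4/6)·(k1 + 2k2 + 2k3 + k4) = 3.956733
x=0.400000, y=3.956733:
  k1 = f(0.400000, 3.956733) = 4.549377
  k2 = f(0.600000, 4.866608) = 5.573932
  k3 = f(0.600000, 5.071519) = 5.813677
  k4 = f(0.800000, 6.282204) = 7.190178
  y ← 3.956733 + (0.4/6)·(k1 + 2k2 + 2k3 + k4) = 6.257718
y(0.8) ≈ 6.2577

6.2577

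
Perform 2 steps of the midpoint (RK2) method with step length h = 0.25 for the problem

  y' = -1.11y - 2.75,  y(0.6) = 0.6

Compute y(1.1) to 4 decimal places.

Midpoint: k1 = f(x_n, y_n); k2 = f(x_n + h/2, y_n + (h/2)·k1); y_{n+1} = y_n + h·k2.
x=0.600000, y=0.600000:
  k1 = f(0.600000, 0.600000) = -3.416000
  k2 = f(0.725000, 0.173000) = -2.942030
  y ← 0.600000 + 0.25·(-2.942030) = -0.135508
x=0.850000, y=-0.135508:
  k1 = f(0.850000, -0.135508) = -2.599587
  k2 = f(0.975000, -0.460456) = -2.238894
  y ← -0.135508 + 0.25·(-2.238894) = -0.695231
y(1.1) ≈ -0.6952

-0.6952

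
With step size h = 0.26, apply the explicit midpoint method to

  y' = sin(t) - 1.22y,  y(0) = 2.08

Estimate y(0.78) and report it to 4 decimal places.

1.0392

Midpoint: k1 = f(t_n, y_n); k2 = f(t_n + h/2, y_n + (h/2)·k1); y_{n+1} = y_n + h·k2.
t=0.000000, y=2.080000:
  k1 = f(0.000000, 2.080000) = -2.537600
  k2 = f(0.130000, 1.750112) = -2.005502
  y ← 2.080000 + 0.26·(-2.005502) = 1.558569
t=0.260000, y=1.558569:
  k1 = f(0.260000, 1.558569) = -1.644374
  k2 = f(0.390000, 1.344801) = -1.260468
  y ← 1.558569 + 0.26·(-1.260468) = 1.230848
t=0.520000, y=1.230848:
  k1 = f(0.520000, 1.230848) = -1.004754
  k2 = f(0.650000, 1.100230) = -0.737094
  y ← 1.230848 + 0.26·(-0.737094) = 1.039203
y(0.78) ≈ 1.0392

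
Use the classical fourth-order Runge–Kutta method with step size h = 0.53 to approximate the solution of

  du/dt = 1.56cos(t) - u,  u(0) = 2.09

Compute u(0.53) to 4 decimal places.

1.8384

RK4: k1 = f(t_n, u_n); k2 = f(t_n + h/2, u_n + (h/2)·k1); k3 = f(t_n + h/2, u_n + (h/2)·k2); k4 = f(t_n + h, u_n + h·k3); u_{n+1} = u_n + (h/6)·(k1 + 2k2 + 2k3 + k4).
t=0.000000, u=2.090000:
  k1 = f(0.000000, 2.090000) = -0.530000
  k2 = f(0.265000, 1.949550) = -0.444006
  k3 = f(0.265000, 1.972338) = -0.466794
  k4 = f(0.530000, 1.842599) = -0.496620
  u ← 2.090000 + (0.53/6)·(k1 + 2k2 + 2k3 + k4) = 1.838407
u(0.53) ≈ 1.8384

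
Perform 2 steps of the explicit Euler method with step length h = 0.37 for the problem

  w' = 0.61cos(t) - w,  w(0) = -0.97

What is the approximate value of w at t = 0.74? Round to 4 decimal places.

-0.0324

Euler: w_{n+1} = w_n + h·f(t_n, w_n).
t=0.000000, w=-0.970000: f=1.580000 → w ← -0.970000 + 0.37·1.580000 = -0.385400
t=0.370000, w=-0.385400: f=0.954120 → w ← -0.385400 + 0.37·0.954120 = -0.032376
w(0.74) ≈ -0.0324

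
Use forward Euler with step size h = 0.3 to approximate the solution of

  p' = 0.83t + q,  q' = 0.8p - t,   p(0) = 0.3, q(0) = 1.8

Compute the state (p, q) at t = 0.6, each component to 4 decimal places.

1.4763, 1.9836

Euler on (p,q): p_{n+1} = p_n + h·p', q_{n+1} = q_n + h·q'.
0.000000: (0.300000, 1.800000); f=(1.800000, 0.240000) → (0.840000, 1.872000)
0.300000: (0.840000, 1.872000); f=(2.121000, 0.372000) → (1.476300, 1.983600)
(p(0.6), q(0.6)) ≈ (1.4763, 1.9836)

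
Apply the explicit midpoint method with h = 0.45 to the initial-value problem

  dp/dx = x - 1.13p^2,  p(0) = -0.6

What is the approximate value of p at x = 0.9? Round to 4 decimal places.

Midpoint: k1 = f(x_n, p_n); k2 = f(x_n + h/2, p_n + (h/2)·k1); p_{n+1} = p_n + h·k2.
x=0.000000, p=-0.600000:
  k1 = f(0.000000, -0.600000) = -0.406800
  k2 = f(0.225000, -0.691530) = -0.315382
  p ← -0.600000 + 0.45·(-0.315382) = -0.741922
x=0.450000, p=-0.741922:
  k1 = f(0.450000, -0.741922) = -0.172006
  k2 = f(0.675000, -0.780623) = -0.013591
  p ← -0.741922 + 0.45·(-0.013591) = -0.748038
p(0.9) ≈ -0.7480

-0.7480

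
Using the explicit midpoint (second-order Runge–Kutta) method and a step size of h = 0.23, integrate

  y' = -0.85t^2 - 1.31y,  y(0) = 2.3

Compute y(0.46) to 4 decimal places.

1.2498

Midpoint: k1 = f(t_n, y_n); k2 = f(t_n + h/2, y_n + (h/2)·k1); y_{n+1} = y_n + h·k2.
t=0.000000, y=2.300000:
  k1 = f(0.000000, 2.300000) = -3.013000
  k2 = f(0.115000, 1.953505) = -2.570333
  y ← 2.300000 + 0.23·(-2.570333) = 1.708823
t=0.230000, y=1.708823:
  k1 = f(0.230000, 1.708823) = -2.283524
  k2 = f(0.345000, 1.446218) = -1.995717
  y ← 1.708823 + 0.23·(-1.995717) = 1.249809
y(0.46) ≈ 1.2498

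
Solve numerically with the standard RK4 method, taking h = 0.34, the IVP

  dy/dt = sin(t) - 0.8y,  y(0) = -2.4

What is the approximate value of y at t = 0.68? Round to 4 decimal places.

-1.2065

RK4: k1 = f(t_n, y_n); k2 = f(t_n + h/2, y_n + (h/2)·k1); k3 = f(t_n + h/2, y_n + (h/2)·k2); k4 = f(t_n + h, y_n + h·k3); y_{n+1} = y_n + (h/6)·(k1 + 2k2 + 2k3 + k4).
t=0.000000, y=-2.400000:
  k1 = f(0.000000, -2.400000) = 1.920000
  k2 = f(0.170000, -2.073600) = 1.828062
  k3 = f(0.170000, -2.089229) = 1.840566
  k4 = f(0.340000, -1.774208) = 1.752853
  y ← -2.400000 + (0.34/6)·(k1 + 2k2 + 2k3 + k4) = -1.776094
t=0.340000, y=-1.776094:
  k1 = f(0.340000, -1.776094) = 1.754362
  k2 = f(0.510000, -1.477852) = 1.670459
  k3 = f(0.510000, -1.492116) = 1.681870
  k4 = f(0.680000, -1.204258) = 1.592199
  y ← -1.776094 + (0.34/6)·(k1 + 2k2 + 2k3 + k4) = -1.206525
y(0.68) ≈ -1.2065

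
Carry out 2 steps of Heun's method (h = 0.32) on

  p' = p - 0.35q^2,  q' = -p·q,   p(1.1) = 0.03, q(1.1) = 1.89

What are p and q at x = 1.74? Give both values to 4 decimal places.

Heun on (p,q): k1 = f(x_n, state_n); k2 = f(x_n + h, state_n + h·k1); state_{n+1} = state_n + (h/2)·(k1 + k2).
1.100000: (0.030000, 1.890000)
  k1 = (-1.220235, -0.056700)
  predictor → (-0.360475, 1.871856)
  k2 = (-1.586821, 0.674758)
  → (-0.419129, 1.988889)
1.420000: (-0.419129, 1.988889)
  k1 = (-1.803617, 0.833601)
  predictor → (-0.996286, 2.255642)
  k2 = (-2.777058, 2.247265)
  → (-1.152037, 2.481828)
(p(1.74), q(1.74)) ≈ (-1.1520, 2.4818)

-1.1520, 2.4818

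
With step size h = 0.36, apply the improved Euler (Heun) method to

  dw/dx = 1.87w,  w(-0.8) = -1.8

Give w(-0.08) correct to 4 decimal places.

-6.4966

Heun: k1 = f(x_n, w_n); k2 = f(x_n + h, w_n + h·k1); w_{n+1} = w_n + (h/2)·(k1 + k2).
x=-0.800000, w=-1.800000:
  k1 = f(-0.800000, -1.800000) = -3.366000
  k2 = f(-0.440000, -3.011760) = -5.631991
  w ← -1.800000 + (0.36/2)·(-3.366000 + (-5.631991)) = -3.419638
x=-0.440000, w=-3.419638:
  k1 = f(-0.440000, -3.419638) = -6.394724
  k2 = f(-0.080000, -5.721739) = -10.699652
  w ← -3.419638 + (0.36/2)·(-6.394724 + (-10.699652)) = -6.496626
w(-0.08) ≈ -6.4966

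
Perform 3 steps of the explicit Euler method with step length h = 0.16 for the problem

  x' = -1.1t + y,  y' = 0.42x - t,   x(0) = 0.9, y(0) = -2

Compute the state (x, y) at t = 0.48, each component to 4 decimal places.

-0.1230, -1.9611

Euler on (x,y): x_{n+1} = x_n + h·x', y_{n+1} = y_n + h·y'.
0.000000: (0.900000, -2.000000); f=(-2.000000, 0.378000) → (0.580000, -1.939520)
0.160000: (0.580000, -1.939520); f=(-2.115520, 0.083600) → (0.241517, -1.926144)
0.320000: (0.241517, -1.926144); f=(-2.278144, -0.218563) → (-0.122986, -1.961114)
(x(0.48), y(0.48)) ≈ (-0.1230, -1.9611)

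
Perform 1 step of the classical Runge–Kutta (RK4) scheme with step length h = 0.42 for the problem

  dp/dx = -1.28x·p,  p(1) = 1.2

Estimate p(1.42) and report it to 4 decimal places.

0.6269

RK4: k1 = f(x_n, p_n); k2 = f(x_n + h/2, p_n + (h/2)·k1); k3 = f(x_n + h/2, p_n + (h/2)·k2); k4 = f(x_n + h, p_n + h·k3); p_{n+1} = p_n + (h/6)·(k1 + 2k2 + 2k3 + k4).
x=1.000000, p=1.200000:
  k1 = f(1.000000, 1.200000) = -1.536000
  k2 = f(1.210000, 0.877440) = -1.358979
  k3 = f(1.210000, 0.914614) = -1.416555
  k4 = f(1.420000, 0.605047) = -1.099733
  p ← 1.200000 + (0.42/6)·(k1 + 2k2 + 2k3 + k4) = 0.626924
p(1.42) ≈ 0.6269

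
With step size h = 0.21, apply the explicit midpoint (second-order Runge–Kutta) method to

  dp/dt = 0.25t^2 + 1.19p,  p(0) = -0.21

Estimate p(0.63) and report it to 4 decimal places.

Midpoint: k1 = f(t_n, p_n); k2 = f(t_n + h/2, p_n + (h/2)·k1); p_{n+1} = p_n + h·k2.
t=0.000000, p=-0.210000:
  k1 = f(0.000000, -0.210000) = -0.249900
  k2 = f(0.105000, -0.236239) = -0.278369
  p ← -0.210000 + 0.21·(-0.278369) = -0.268457
t=0.210000, p=-0.268457:
  k1 = f(0.210000, -0.268457) = -0.308439
  k2 = f(0.315000, -0.300844) = -0.333198
  p ← -0.268457 + 0.21·(-0.333198) = -0.338429
t=0.420000, p=-0.338429:
  k1 = f(0.420000, -0.338429) = -0.358630
  k2 = f(0.525000, -0.376085) = -0.378635
  p ← -0.338429 + 0.21·(-0.378635) = -0.417942
p(0.63) ≈ -0.4179

-0.4179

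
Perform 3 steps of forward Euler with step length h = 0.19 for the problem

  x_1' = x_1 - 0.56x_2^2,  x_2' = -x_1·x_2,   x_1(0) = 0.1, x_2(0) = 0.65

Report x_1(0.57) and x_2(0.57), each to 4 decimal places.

Euler on (x_1,x_2): x_1_{n+1} = x_1_n + h·x_1', x_2_{n+1} = x_2_n + h·x_2'.
0.000000: (0.100000, 0.650000); f=(-0.136600, -0.065000) → (0.074046, 0.637650)
0.190000: (0.074046, 0.637650); f=(-0.153649, -0.047215) → (0.044853, 0.628679)
0.380000: (0.044853, 0.628679); f=(-0.176480, -0.028198) → (0.011322, 0.623321)
(x_1(0.57), x_2(0.57)) ≈ (0.0113, 0.6233)

0.0113, 0.6233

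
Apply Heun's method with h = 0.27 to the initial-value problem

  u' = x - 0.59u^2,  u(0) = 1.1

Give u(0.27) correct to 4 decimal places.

0.9745

Heun: k1 = f(x_n, u_n); k2 = f(x_n + h, u_n + h·k1); u_{n+1} = u_n + (h/2)·(k1 + k2).
x=0.000000, u=1.100000:
  k1 = f(0.000000, 1.100000) = -0.713900
  k2 = f(0.270000, 0.907247) = -0.215627
  u ← 1.100000 + (0.27/2)·(-0.713900 + (-0.215627)) = 0.974514
u(0.27) ≈ 0.9745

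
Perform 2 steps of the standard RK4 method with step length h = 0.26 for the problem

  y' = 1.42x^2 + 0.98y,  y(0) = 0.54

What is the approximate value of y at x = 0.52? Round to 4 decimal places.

RK4: k1 = f(x_n, y_n); k2 = f(x_n + h/2, y_n + (h/2)·k1); k3 = f(x_n + h/2, y_n + (h/2)·k2); k4 = f(x_n + h, y_n + h·k3); y_{n+1} = y_n + (h/6)·(k1 + 2k2 + 2k3 + k4).
x=0.000000, y=0.540000:
  k1 = f(0.000000, 0.540000) = 0.529200
  k2 = f(0.130000, 0.608796) = 0.620618
  k3 = f(0.130000, 0.620680) = 0.632265
  k4 = f(0.260000, 0.704389) = 0.786293
  y ← 0.540000 + (0.26/6)·(k1 + 2k2 + 2k3 + k4) = 0.705588
x=0.260000, y=0.705588:
  k1 = f(0.260000, 0.705588) = 0.787468
  k2 = f(0.390000, 0.807959) = 1.007782
  k3 = f(0.390000, 0.836599) = 1.035849
  k4 = f(0.520000, 0.974909) = 1.339379
  y ← 0.705588 + (0.26/6)·(k1 + 2k2 + 2k3 + k4) = 0.974866
y(0.52) ≈ 0.9749

0.9749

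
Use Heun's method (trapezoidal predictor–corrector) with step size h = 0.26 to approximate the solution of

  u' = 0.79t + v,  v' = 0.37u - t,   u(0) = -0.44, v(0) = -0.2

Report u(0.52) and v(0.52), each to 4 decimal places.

-0.4778, -0.4262

Heun on (u,v): k1 = f(t_n, state_n); k2 = f(t_n + h, state_n + h·k1); state_{n+1} = state_n + (h/2)·(k1 + k2).
0.000000: (-0.440000, -0.200000)
  k1 = (-0.200000, -0.162800)
  predictor → (-0.492000, -0.242328)
  k2 = (-0.036928, -0.442040)
  → (-0.470801, -0.278629)
0.260000: (-0.470801, -0.278629)
  k1 = (-0.073229, -0.434196)
  predictor → (-0.489840, -0.391520)
  k2 = (0.019280, -0.701241)
  → (-0.477814, -0.426236)
(u(0.52), v(0.52)) ≈ (-0.4778, -0.4262)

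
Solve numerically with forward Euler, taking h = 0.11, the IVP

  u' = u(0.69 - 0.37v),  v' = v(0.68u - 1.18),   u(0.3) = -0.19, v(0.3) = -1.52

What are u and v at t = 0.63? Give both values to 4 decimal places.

-0.2736, -0.9467

Euler on (u,v): u_{n+1} = u_n + h·u', v_{n+1} = v_n + h·v'.
0.300000: (-0.190000, -1.520000); f=(-0.237956, 1.989984) → (-0.216175, -1.301102)
0.410000: (-0.216175, -1.301102); f=(-0.253229, 1.726561) → (-0.244030, -1.111180)
0.520000: (-0.244030, -1.111180); f=(-0.268711, 1.495582) → (-0.273589, -0.946666)
(u(0.63), v(0.63)) ≈ (-0.2736, -0.9467)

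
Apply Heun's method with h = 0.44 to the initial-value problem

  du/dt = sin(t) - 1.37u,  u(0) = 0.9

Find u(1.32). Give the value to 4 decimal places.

Heun: k1 = f(t_n, u_n); k2 = f(t_n + h, u_n + h·k1); u_{n+1} = u_n + (h/2)·(k1 + k2).
t=0.000000, u=0.900000:
  k1 = f(0.000000, 0.900000) = -1.233000
  k2 = f(0.440000, 0.357480) = -0.063808
  u ← 0.900000 + (0.44/2)·(-1.233000 + (-0.063808)) = 0.614702
t=0.440000, u=0.614702:
  k1 = f(0.440000, 0.614702) = -0.416203
  k2 = f(0.880000, 0.431573) = 0.179484
  u ← 0.614702 + (0.44/2)·(-0.416203 + 0.179484) = 0.562624
t=0.880000, u=0.562624:
  k1 = f(0.880000, 0.562624) = -0.000056
  k2 = f(1.320000, 0.562599) = 0.197954
  u ← 0.562624 + (0.44/2)·(-0.000056 + 0.197954) = 0.606162
u(1.32) ≈ 0.6062

0.6062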